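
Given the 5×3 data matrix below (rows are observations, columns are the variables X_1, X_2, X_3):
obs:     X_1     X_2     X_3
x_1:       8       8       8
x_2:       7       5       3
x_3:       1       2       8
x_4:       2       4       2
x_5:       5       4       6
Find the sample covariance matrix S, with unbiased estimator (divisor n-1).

Step 1 — column means:
  mean(X_1) = (8 + 7 + 1 + 2 + 5) / 5 = 23/5 = 4.6
  mean(X_2) = (8 + 5 + 2 + 4 + 4) / 5 = 23/5 = 4.6
  mean(X_3) = (8 + 3 + 8 + 2 + 6) / 5 = 27/5 = 5.4

Step 2 — sample covariance S[i,j] = (1/(n-1)) · Σ_k (x_{k,i} - mean_i) · (x_{k,j} - mean_j), with n-1 = 4.
  S[X_1,X_1] = ((3.4)·(3.4) + (2.4)·(2.4) + (-3.6)·(-3.6) + (-2.6)·(-2.6) + (0.4)·(0.4)) / 4 = 37.2/4 = 9.3
  S[X_1,X_2] = ((3.4)·(3.4) + (2.4)·(0.4) + (-3.6)·(-2.6) + (-2.6)·(-0.6) + (0.4)·(-0.6)) / 4 = 23.2/4 = 5.8
  S[X_1,X_3] = ((3.4)·(2.6) + (2.4)·(-2.4) + (-3.6)·(2.6) + (-2.6)·(-3.4) + (0.4)·(0.6)) / 4 = 2.8/4 = 0.7
  S[X_2,X_2] = ((3.4)·(3.4) + (0.4)·(0.4) + (-2.6)·(-2.6) + (-0.6)·(-0.6) + (-0.6)·(-0.6)) / 4 = 19.2/4 = 4.8
  S[X_2,X_3] = ((3.4)·(2.6) + (0.4)·(-2.4) + (-2.6)·(2.6) + (-0.6)·(-3.4) + (-0.6)·(0.6)) / 4 = 2.8/4 = 0.7
  S[X_3,X_3] = ((2.6)·(2.6) + (-2.4)·(-2.4) + (2.6)·(2.6) + (-3.4)·(-3.4) + (0.6)·(0.6)) / 4 = 31.2/4 = 7.8

S is symmetric (S[j,i] = S[i,j]). Assembling:

S = [[9.3, 5.8, 0.7],
 [5.8, 4.8, 0.7],
 [0.7, 0.7, 7.8]]


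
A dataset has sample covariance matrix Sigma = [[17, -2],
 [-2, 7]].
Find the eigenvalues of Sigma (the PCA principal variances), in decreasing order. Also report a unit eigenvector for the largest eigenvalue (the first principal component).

Step 1 — characteristic polynomial of 2×2 Sigma:
  det(Sigma - λI) = λ² - trace · λ + det = 0.
  trace = 17 + 7 = 24, det = 17·7 - (-2)² = 115.
Step 2 — discriminant:
  Δ = trace² - 4·det = 576 - 460 = 116.
Step 3 — eigenvalues:
  λ = (trace ± √Δ)/2 = (24 ± 10.7703)/2,
  λ_1 = 17.3852,  λ_2 = 6.6148.

Step 4 — unit eigenvector for λ_1: solve (Sigma - λ_1 I)v = 0. First row:
  (17 - 17.3852)·v_x + (-2)·v_y = 0, i.e. (-0.3852)·v_x + (-2)·v_y = 0,
  so v ∝ (b, λ_1 - a) = (-2, 0.3852); multiply by -1 so the first entry is positive: u = (2, -0.3852).
  ||u|| = √((2)² + (-0.3852)²) = √(4.1484) ≈ 2.0368,
  v_1 = u/||u|| ≈ (0.982, -0.1891) (||v_1|| = 1).

λ_1 = 17.3852,  λ_2 = 6.6148;  v_1 ≈ (0.982, -0.1891)


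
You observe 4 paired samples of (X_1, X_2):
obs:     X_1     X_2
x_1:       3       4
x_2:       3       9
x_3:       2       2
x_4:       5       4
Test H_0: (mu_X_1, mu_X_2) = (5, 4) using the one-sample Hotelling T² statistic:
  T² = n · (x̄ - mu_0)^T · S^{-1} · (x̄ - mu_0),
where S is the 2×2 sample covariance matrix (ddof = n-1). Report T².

Step 1 — sample mean vector:
  mean(X_1) = (3 + 3 + 2 + 5) / 4 = 13/4 = 3.25
  mean(X_2) = (4 + 9 + 2 + 4) / 4 = 19/4 = 4.75
  x̄ = (3.25, 4.75),  deviation x̄ - mu_0 = (3.25, 4.75) - (5, 4) = (-1.75, 0.75).

Step 2 — sample covariance matrix, S[i,j] = (1/(n-1)) · Σ_k (x_{k,i} - mean_i) · (x_{k,j} - mean_j), divisor n-1 = 3:
  S[X_1,X_1] = ((-0.25)·(-0.25) + (-0.25)·(-0.25) + (-1.25)·(-1.25) + (1.75)·(1.75)) / 3 = 4.75/3 = 1.5833
  S[X_1,X_2] = ((-0.25)·(-0.75) + (-0.25)·(4.25) + (-1.25)·(-2.75) + (1.75)·(-0.75)) / 3 = 1.25/3 = 0.4167
  S[X_2,X_2] = ((-0.75)·(-0.75) + (4.25)·(4.25) + (-2.75)·(-2.75) + (-0.75)·(-0.75)) / 3 = 26.75/3 = 8.9167
  S = [[1.5833, 0.4167],
 [0.4167, 8.9167]].

Step 3 — invert S. det(S) = 1.5833·8.9167 - (0.4167)² = 13.9444.
  S^{-1} = (1/det) · [[d, -b], [-b, a]] = [[0.6394, -0.0299],
 [-0.0299, 0.1135]].

Step 4 — quadratic form (x̄ - mu_0)^T · S^{-1} · (x̄ - mu_0):
  S^{-1} · (x̄ - mu_0) = (-1.1414, 0.1375),
  (x̄ - mu_0)^T · [...] = (-1.75)·(-1.1414) + (0.75)·(0.1375) = 2.1006.

Step 5 — scale by n: T² = 4 · 2.1006 = 8.4024.

T² ≈ 8.4024


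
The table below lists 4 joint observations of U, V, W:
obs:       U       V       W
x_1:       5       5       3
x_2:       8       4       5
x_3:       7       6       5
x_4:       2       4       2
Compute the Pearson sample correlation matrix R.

Step 1 — column means:
  mean(U) = (5 + 8 + 7 + 2) / 4 = 22/4 = 5.5
  mean(V) = (5 + 4 + 6 + 4) / 4 = 19/4 = 4.75
  mean(W) = (3 + 5 + 5 + 2) / 4 = 15/4 = 3.75

Step 2 — sample variances and covariances s[i,j] = (1/(n-1)) · Σ_k (x_{k,i} - mean_i) · (x_{k,j} - mean_j), with n-1 = 3:
  s[U,U] = ((-0.5)·(-0.5) + (2.5)·(2.5) + (1.5)·(1.5) + (-3.5)·(-3.5)) / 3 = 21/3 = 7
  s[U,V] = ((-0.5)·(0.25) + (2.5)·(-0.75) + (1.5)·(1.25) + (-3.5)·(-0.75)) / 3 = 2.5/3 = 0.8333
  s[U,W] = ((-0.5)·(-0.75) + (2.5)·(1.25) + (1.5)·(1.25) + (-3.5)·(-1.75)) / 3 = 11.5/3 = 3.8333
  s[V,V] = ((0.25)·(0.25) + (-0.75)·(-0.75) + (1.25)·(1.25) + (-0.75)·(-0.75)) / 3 = 2.75/3 = 0.9167
  s[V,W] = ((0.25)·(-0.75) + (-0.75)·(1.25) + (1.25)·(1.25) + (-0.75)·(-1.75)) / 3 = 1.75/3 = 0.5833
  s[W,W] = ((-0.75)·(-0.75) + (1.25)·(1.25) + (1.25)·(1.25) + (-1.75)·(-1.75)) / 3 = 6.75/3 = 2.25
  Sample standard deviations s_i = √(s[i,i]):
  s(U) = √(7) = 2.6458
  s(V) = √(0.9167) = 0.9574
  s(W) = √(2.25) = 1.5

Step 3 — r_{ij} = s_{ij} / (s_i · s_j):
  r[U,U] = 1 (diagonal).
  r[U,V] = 0.8333 / (2.6458 · 0.9574) = 0.8333 / 2.5331 = 0.329
  r[U,W] = 3.8333 / (2.6458 · 1.5) = 3.8333 / 3.9686 = 0.9659
  r[V,V] = 1 (diagonal).
  r[V,W] = 0.5833 / (0.9574 · 1.5) = 0.5833 / 1.4361 = 0.4062
  r[W,W] = 1 (diagonal).

R is symmetric with unit diagonal. Assembling:

R = [[1, 0.329, 0.9659],
 [0.329, 1, 0.4062],
 [0.9659, 0.4062, 1]]


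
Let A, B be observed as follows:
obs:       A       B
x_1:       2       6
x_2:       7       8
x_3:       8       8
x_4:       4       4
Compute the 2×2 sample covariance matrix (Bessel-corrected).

Step 1 — column means:
  mean(A) = (2 + 7 + 8 + 4) / 4 = 21/4 = 5.25
  mean(B) = (6 + 8 + 8 + 4) / 4 = 26/4 = 6.5

Step 2 — sample covariance S[i,j] = (1/(n-1)) · Σ_k (x_{k,i} - mean_i) · (x_{k,j} - mean_j), with n-1 = 3.
  S[A,A] = ((-3.25)·(-3.25) + (1.75)·(1.75) + (2.75)·(2.75) + (-1.25)·(-1.25)) / 3 = 22.75/3 = 7.5833
  S[A,B] = ((-3.25)·(-0.5) + (1.75)·(1.5) + (2.75)·(1.5) + (-1.25)·(-2.5)) / 3 = 11.5/3 = 3.8333
  S[B,B] = ((-0.5)·(-0.5) + (1.5)·(1.5) + (1.5)·(1.5) + (-2.5)·(-2.5)) / 3 = 11/3 = 3.6667

S is symmetric (S[j,i] = S[i,j]). Assembling:

S = [[7.5833, 3.8333],
 [3.8333, 3.6667]]


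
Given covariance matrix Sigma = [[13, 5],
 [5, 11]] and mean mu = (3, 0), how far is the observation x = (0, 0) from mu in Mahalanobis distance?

Step 1 — centre the observation: (x - mu) = (-3, 0).

Step 2 — invert Sigma. det(Sigma) = 13·11 - (5)² = 118.
  Sigma^{-1} = (1/det) · [[d, -b], [-b, a]] = [[0.0932, -0.0424],
 [-0.0424, 0.1102]].

Step 3 — form the quadratic (x - mu)^T · Sigma^{-1} · (x - mu):
  Sigma^{-1} · (x - mu) = (-0.2797, 0.1271).
  (x - mu)^T · [Sigma^{-1} · (x - mu)] = (-3)·(-0.2797) + (0)·(0.1271) = 0.839.

Step 4 — take square root: d = √(0.839) ≈ 0.916.

d(x, mu) = √(0.839) ≈ 0.916


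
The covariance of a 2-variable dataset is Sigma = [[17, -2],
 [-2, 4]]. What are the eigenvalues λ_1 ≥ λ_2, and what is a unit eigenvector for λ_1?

Step 1 — characteristic polynomial of 2×2 Sigma:
  det(Sigma - λI) = λ² - trace · λ + det = 0.
  trace = 17 + 4 = 21, det = 17·4 - (-2)² = 64.
Step 2 — discriminant:
  Δ = trace² - 4·det = 441 - 256 = 185.
Step 3 — eigenvalues:
  λ = (trace ± √Δ)/2 = (21 ± 13.6015)/2,
  λ_1 = 17.3007,  λ_2 = 3.6993.

Step 4 — unit eigenvector for λ_1: solve (Sigma - λ_1 I)v = 0. First row:
  (17 - 17.3007)·v_x + (-2)·v_y = 0, i.e. (-0.3007)·v_x + (-2)·v_y = 0,
  so v ∝ (b, λ_1 - a) = (-2, 0.3007); multiply by -1 so the first entry is positive: u = (2, -0.3007).
  ||u|| = √((2)² + (-0.3007)²) = √(4.0904) ≈ 2.0225,
  v_1 = u/||u|| ≈ (0.9889, -0.1487) (||v_1|| = 1).

λ_1 = 17.3007,  λ_2 = 3.6993;  v_1 ≈ (0.9889, -0.1487)


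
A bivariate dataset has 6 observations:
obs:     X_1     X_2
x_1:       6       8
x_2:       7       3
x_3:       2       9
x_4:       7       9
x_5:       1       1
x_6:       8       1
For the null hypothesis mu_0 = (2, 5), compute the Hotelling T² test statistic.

Step 1 — sample mean vector:
  mean(X_1) = (6 + 7 + 2 + 7 + 1 + 8) / 6 = 31/6 = 5.1667
  mean(X_2) = (8 + 3 + 9 + 9 + 1 + 1) / 6 = 31/6 = 5.1667
  x̄ = (5.1667, 5.1667),  deviation x̄ - mu_0 = (5.1667, 5.1667) - (2, 5) = (3.1667, 0.1667).

Step 2 — sample covariance matrix, S[i,j] = (1/(n-1)) · Σ_k (x_{k,i} - mean_i) · (x_{k,j} - mean_j), divisor n-1 = 5:
  S[X_1,X_1] = ((0.8333)·(0.8333) + (1.8333)·(1.8333) + (-3.1667)·(-3.1667) + (1.8333)·(1.8333) + (-4.1667)·(-4.1667) + (2.8333)·(2.8333)) / 5 = 42.8333/5 = 8.5667
  S[X_1,X_2] = ((0.8333)·(2.8333) + (1.8333)·(-2.1667) + (-3.1667)·(3.8333) + (1.8333)·(3.8333) + (-4.1667)·(-4.1667) + (2.8333)·(-4.1667)) / 5 = -1.1667/5 = -0.2333
  S[X_2,X_2] = ((2.8333)·(2.8333) + (-2.1667)·(-2.1667) + (3.8333)·(3.8333) + (3.8333)·(3.8333) + (-4.1667)·(-4.1667) + (-4.1667)·(-4.1667)) / 5 = 76.8333/5 = 15.3667
  S = [[8.5667, -0.2333],
 [-0.2333, 15.3667]].

Step 3 — invert S. det(S) = 8.5667·15.3667 - (-0.2333)² = 131.5867.
  S^{-1} = (1/det) · [[d, -b], [-b, a]] = [[0.1168, 0.0018],
 [0.0018, 0.0651]].

Step 4 — quadratic form (x̄ - mu_0)^T · S^{-1} · (x̄ - mu_0):
  S^{-1} · (x̄ - mu_0) = (0.3701, 0.0165),
  (x̄ - mu_0)^T · [...] = (3.1667)·(0.3701) + (0.1667)·(0.0165) = 1.1747.

Step 5 — scale by n: T² = 6 · 1.1747 = 7.0483.

T² ≈ 7.0483


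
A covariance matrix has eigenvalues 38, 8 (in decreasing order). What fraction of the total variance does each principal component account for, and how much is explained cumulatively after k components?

Step 1 — total variance = trace(Sigma) = Σ λ_i = 38 + 8 = 46.

Step 2 — fraction explained by component i = λ_i / Σ λ:
  PC1: 38/46 = 0.8261
  PC2: 8/46 = 0.1739

Step 3 — cumulative fraction after k components = (λ_1 + ... + λ_k) / Σ λ:
  k = 1: 38/46 = 0.8261
  k = 2: (38 + 8)/46 = 46/46 = 1

Summary (fraction, with percent):

explained: PC1 0.8261 (82.61%), PC2 0.1739 (17.39%);  cumulative: 0.8261, 1


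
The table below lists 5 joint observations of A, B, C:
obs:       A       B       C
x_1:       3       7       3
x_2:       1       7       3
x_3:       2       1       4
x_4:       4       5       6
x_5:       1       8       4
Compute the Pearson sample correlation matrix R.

Step 1 — column means:
  mean(A) = (3 + 1 + 2 + 4 + 1) / 5 = 11/5 = 2.2
  mean(B) = (7 + 7 + 1 + 5 + 8) / 5 = 28/5 = 5.6
  mean(C) = (3 + 3 + 4 + 6 + 4) / 5 = 20/5 = 4

Step 2 — sample variances and covariances s[i,j] = (1/(n-1)) · Σ_k (x_{k,i} - mean_i) · (x_{k,j} - mean_j), with n-1 = 4:
  s[A,A] = ((0.8)·(0.8) + (-1.2)·(-1.2) + (-0.2)·(-0.2) + (1.8)·(1.8) + (-1.2)·(-1.2)) / 4 = 6.8/4 = 1.7
  s[A,B] = ((0.8)·(1.4) + (-1.2)·(1.4) + (-0.2)·(-4.6) + (1.8)·(-0.6) + (-1.2)·(2.4)) / 4 = -3.6/4 = -0.9
  s[A,C] = ((0.8)·(-1) + (-1.2)·(-1) + (-0.2)·(0) + (1.8)·(2) + (-1.2)·(0)) / 4 = 4/4 = 1
  s[B,B] = ((1.4)·(1.4) + (1.4)·(1.4) + (-4.6)·(-4.6) + (-0.6)·(-0.6) + (2.4)·(2.4)) / 4 = 31.2/4 = 7.8
  s[B,C] = ((1.4)·(-1) + (1.4)·(-1) + (-4.6)·(0) + (-0.6)·(2) + (2.4)·(0)) / 4 = -4/4 = -1
  s[C,C] = ((-1)·(-1) + (-1)·(-1) + (0)·(0) + (2)·(2) + (0)·(0)) / 4 = 6/4 = 1.5
  Sample standard deviations s_i = √(s[i,i]):
  s(A) = √(1.7) = 1.3038
  s(B) = √(7.8) = 2.7928
  s(C) = √(1.5) = 1.2247

Step 3 — r_{ij} = s_{ij} / (s_i · s_j):
  r[A,A] = 1 (diagonal).
  r[A,B] = -0.9 / (1.3038 · 2.7928) = -0.9 / 3.6414 = -0.2472
  r[A,C] = 1 / (1.3038 · 1.2247) = 1 / 1.5969 = 0.6262
  r[B,B] = 1 (diagonal).
  r[B,C] = -1 / (2.7928 · 1.2247) = -1 / 3.4205 = -0.2924
  r[C,C] = 1 (diagonal).

R is symmetric with unit diagonal. Assembling:

R = [[1, -0.2472, 0.6262],
 [-0.2472, 1, -0.2924],
 [0.6262, -0.2924, 1]]


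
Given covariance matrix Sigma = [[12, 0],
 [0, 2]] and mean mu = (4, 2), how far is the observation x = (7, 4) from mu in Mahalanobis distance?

Step 1 — centre the observation: (x - mu) = (3, 2).

Step 2 — invert Sigma. det(Sigma) = 12·2 - (0)² = 24.
  Sigma^{-1} = (1/det) · [[d, -b], [-b, a]] = [[0.0833, 0],
 [0, 0.5]].

Step 3 — form the quadratic (x - mu)^T · Sigma^{-1} · (x - mu):
  Sigma^{-1} · (x - mu) = (0.25, 1).
  (x - mu)^T · [Sigma^{-1} · (x - mu)] = (3)·(0.25) + (2)·(1) = 2.75.

Step 4 — take square root: d = √(2.75) ≈ 1.6583.

d(x, mu) = √(2.75) ≈ 1.6583


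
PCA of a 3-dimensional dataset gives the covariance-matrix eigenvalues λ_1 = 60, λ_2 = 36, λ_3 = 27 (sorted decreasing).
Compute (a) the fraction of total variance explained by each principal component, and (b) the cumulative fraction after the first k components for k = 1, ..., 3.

Step 1 — total variance = trace(Sigma) = Σ λ_i = 60 + 36 + 27 = 123.

Step 2 — fraction explained by component i = λ_i / Σ λ:
  PC1: 60/123 = 0.4878
  PC2: 36/123 = 0.2927
  PC3: 27/123 = 0.2195

Step 3 — cumulative fraction after k components = (λ_1 + ... + λ_k) / Σ λ:
  k = 1: 60/123 = 0.4878
  k = 2: (60 + 36)/123 = 96/123 = 0.7805
  k = 3: (60 + 36 + 27)/123 = 123/123 = 1

Summary (fraction, with percent):

explained: PC1 0.4878 (48.78%), PC2 0.2927 (29.27%), PC3 0.2195 (21.95%);  cumulative: 0.4878, 0.7805, 1


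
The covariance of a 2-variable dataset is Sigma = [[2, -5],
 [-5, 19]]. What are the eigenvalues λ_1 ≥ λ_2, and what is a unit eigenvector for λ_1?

Step 1 — characteristic polynomial of 2×2 Sigma:
  det(Sigma - λI) = λ² - trace · λ + det = 0.
  trace = 2 + 19 = 21, det = 2·19 - (-5)² = 13.
Step 2 — discriminant:
  Δ = trace² - 4·det = 441 - 52 = 389.
Step 3 — eigenvalues:
  λ = (trace ± √Δ)/2 = (21 ± 19.7231)/2,
  λ_1 = 20.3615,  λ_2 = 0.6385.

Step 4 — unit eigenvector for λ_1: solve (Sigma - λ_1 I)v = 0. First row:
  (2 - 20.3615)·v_x + (-5)·v_y = 0, i.e. (-18.3615)·v_x + (-5)·v_y = 0,
  so v ∝ (b, λ_1 - a) = (-5, 18.3615); multiply by -1 so the first entry is positive: u = (5, -18.3615).
  ||u|| = √((5)² + (-18.3615)²) = √(362.1462) ≈ 19.0301,
  v_1 = u/||u|| ≈ (0.2627, -0.9649) (||v_1|| = 1).

λ_1 = 20.3615,  λ_2 = 0.6385;  v_1 ≈ (0.2627, -0.9649)


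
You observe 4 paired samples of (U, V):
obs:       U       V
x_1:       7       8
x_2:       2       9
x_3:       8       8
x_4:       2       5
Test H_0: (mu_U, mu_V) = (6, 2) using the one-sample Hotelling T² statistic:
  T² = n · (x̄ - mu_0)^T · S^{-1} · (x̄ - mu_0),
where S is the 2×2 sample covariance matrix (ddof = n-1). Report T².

Step 1 — sample mean vector:
  mean(U) = (7 + 2 + 8 + 2) / 4 = 19/4 = 4.75
  mean(V) = (8 + 9 + 8 + 5) / 4 = 30/4 = 7.5
  x̄ = (4.75, 7.5),  deviation x̄ - mu_0 = (4.75, 7.5) - (6, 2) = (-1.25, 5.5).

Step 2 — sample covariance matrix, S[i,j] = (1/(n-1)) · Σ_k (x_{k,i} - mean_i) · (x_{k,j} - mean_j), divisor n-1 = 3:
  S[U,U] = ((2.25)·(2.25) + (-2.75)·(-2.75) + (3.25)·(3.25) + (-2.75)·(-2.75)) / 3 = 30.75/3 = 10.25
  S[U,V] = ((2.25)·(0.5) + (-2.75)·(1.5) + (3.25)·(0.5) + (-2.75)·(-2.5)) / 3 = 5.5/3 = 1.8333
  S[V,V] = ((0.5)·(0.5) + (1.5)·(1.5) + (0.5)·(0.5) + (-2.5)·(-2.5)) / 3 = 9/3 = 3
  S = [[10.25, 1.8333],
 [1.8333, 3]].

Step 3 — invert S. det(S) = 10.25·3 - (1.8333)² = 27.3889.
  S^{-1} = (1/det) · [[d, -b], [-b, a]] = [[0.1095, -0.0669],
 [-0.0669, 0.3742]].

Step 4 — quadratic form (x̄ - mu_0)^T · S^{-1} · (x̄ - mu_0):
  S^{-1} · (x̄ - mu_0) = (-0.5051, 2.142),
  (x̄ - mu_0)^T · [...] = (-1.25)·(-0.5051) + (5.5)·(2.142) = 12.4123.

Step 5 — scale by n: T² = 4 · 12.4123 = 49.6491.

T² ≈ 49.6491


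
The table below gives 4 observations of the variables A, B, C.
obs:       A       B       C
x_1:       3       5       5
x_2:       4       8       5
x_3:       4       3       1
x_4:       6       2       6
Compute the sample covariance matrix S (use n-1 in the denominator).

Step 1 — column means:
  mean(A) = (3 + 4 + 4 + 6) / 4 = 17/4 = 4.25
  mean(B) = (5 + 8 + 3 + 2) / 4 = 18/4 = 4.5
  mean(C) = (5 + 5 + 1 + 6) / 4 = 17/4 = 4.25

Step 2 — sample covariance S[i,j] = (1/(n-1)) · Σ_k (x_{k,i} - mean_i) · (x_{k,j} - mean_j), with n-1 = 3.
  S[A,A] = ((-1.25)·(-1.25) + (-0.25)·(-0.25) + (-0.25)·(-0.25) + (1.75)·(1.75)) / 3 = 4.75/3 = 1.5833
  S[A,B] = ((-1.25)·(0.5) + (-0.25)·(3.5) + (-0.25)·(-1.5) + (1.75)·(-2.5)) / 3 = -5.5/3 = -1.8333
  S[A,C] = ((-1.25)·(0.75) + (-0.25)·(0.75) + (-0.25)·(-3.25) + (1.75)·(1.75)) / 3 = 2.75/3 = 0.9167
  S[B,B] = ((0.5)·(0.5) + (3.5)·(3.5) + (-1.5)·(-1.5) + (-2.5)·(-2.5)) / 3 = 21/3 = 7
  S[B,C] = ((0.5)·(0.75) + (3.5)·(0.75) + (-1.5)·(-3.25) + (-2.5)·(1.75)) / 3 = 3.5/3 = 1.1667
  S[C,C] = ((0.75)·(0.75) + (0.75)·(0.75) + (-3.25)·(-3.25) + (1.75)·(1.75)) / 3 = 14.75/3 = 4.9167

S is symmetric (S[j,i] = S[i,j]). Assembling:

S = [[1.5833, -1.8333, 0.9167],
 [-1.8333, 7, 1.1667],
 [0.9167, 1.1667, 4.9167]]


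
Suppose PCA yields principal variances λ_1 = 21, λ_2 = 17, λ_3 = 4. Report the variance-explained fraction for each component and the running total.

Step 1 — total variance = trace(Sigma) = Σ λ_i = 21 + 17 + 4 = 42.

Step 2 — fraction explained by component i = λ_i / Σ λ:
  PC1: 21/42 = 0.5
  PC2: 17/42 = 0.4048
  PC3: 4/42 = 0.0952

Step 3 — cumulative fraction after k components = (λ_1 + ... + λ_k) / Σ λ:
  k = 1: 21/42 = 0.5
  k = 2: (21 + 17)/42 = 38/42 = 0.9048
  k = 3: (21 + 17 + 4)/42 = 42/42 = 1

Summary (fraction, with percent):

explained: PC1 0.5 (50%), PC2 0.4048 (40.48%), PC3 0.0952 (9.52%);  cumulative: 0.5, 0.9048, 1


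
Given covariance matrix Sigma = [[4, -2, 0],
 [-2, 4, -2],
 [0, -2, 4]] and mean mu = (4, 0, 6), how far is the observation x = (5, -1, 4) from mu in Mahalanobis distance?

Step 1 — centre the observation: (x - mu) = (1, -1, -2).

Step 2 — invert Sigma (cofactor / det for 3×3, or solve directly):
  Sigma^{-1} = [[0.375, 0.25, 0.125],
 [0.25, 0.5, 0.25],
 [0.125, 0.25, 0.375]].

Step 3 — form the quadratic (x - mu)^T · Sigma^{-1} · (x - mu):
  Sigma^{-1} · (x - mu) = (-0.125, -0.75, -0.875).
  (x - mu)^T · [Sigma^{-1} · (x - mu)] = (1)·(-0.125) + (-1)·(-0.75) + (-2)·(-0.875) = 2.375.

Step 4 — take square root: d = √(2.375) ≈ 1.5411.

d(x, mu) = √(2.375) ≈ 1.5411


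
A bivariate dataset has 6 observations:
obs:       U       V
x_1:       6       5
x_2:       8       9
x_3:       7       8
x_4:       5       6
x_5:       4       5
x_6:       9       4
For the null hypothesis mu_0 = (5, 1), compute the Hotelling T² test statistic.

Step 1 — sample mean vector:
  mean(U) = (6 + 8 + 7 + 5 + 4 + 9) / 6 = 39/6 = 6.5
  mean(V) = (5 + 9 + 8 + 6 + 5 + 4) / 6 = 37/6 = 6.1667
  x̄ = (6.5, 6.1667),  deviation x̄ - mu_0 = (6.5, 6.1667) - (5, 1) = (1.5, 5.1667).

Step 2 — sample covariance matrix, S[i,j] = (1/(n-1)) · Σ_k (x_{k,i} - mean_i) · (x_{k,j} - mean_j), divisor n-1 = 5:
  S[U,U] = ((-0.5)·(-0.5) + (1.5)·(1.5) + (0.5)·(0.5) + (-1.5)·(-1.5) + (-2.5)·(-2.5) + (2.5)·(2.5)) / 5 = 17.5/5 = 3.5
  S[U,V] = ((-0.5)·(-1.1667) + (1.5)·(2.8333) + (0.5)·(1.8333) + (-1.5)·(-0.1667) + (-2.5)·(-1.1667) + (2.5)·(-2.1667)) / 5 = 3.5/5 = 0.7
  S[V,V] = ((-1.1667)·(-1.1667) + (2.8333)·(2.8333) + (1.8333)·(1.8333) + (-0.1667)·(-0.1667) + (-1.1667)·(-1.1667) + (-2.1667)·(-2.1667)) / 5 = 18.8333/5 = 3.7667
  S = [[3.5, 0.7],
 [0.7, 3.7667]].

Step 3 — invert S. det(S) = 3.5·3.7667 - (0.7)² = 12.6933.
  S^{-1} = (1/det) · [[d, -b], [-b, a]] = [[0.2967, -0.0551],
 [-0.0551, 0.2757]].

Step 4 — quadratic form (x̄ - mu_0)^T · S^{-1} · (x̄ - mu_0):
  S^{-1} · (x̄ - mu_0) = (0.1602, 1.3419),
  (x̄ - mu_0)^T · [...] = (1.5)·(0.1602) + (5.1667)·(1.3419) = 7.1735.

Step 5 — scale by n: T² = 6 · 7.1735 = 43.041.

T² ≈ 43.041


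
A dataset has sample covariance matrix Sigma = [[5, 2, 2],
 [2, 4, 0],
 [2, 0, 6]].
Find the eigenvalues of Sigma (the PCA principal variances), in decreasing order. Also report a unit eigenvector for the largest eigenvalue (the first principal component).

Step 1 — characteristic polynomial p(λ) = det(λI - Sigma) = λ³ - tr·λ² + c_1·λ - det, where tr = trace, c_1 = sum of the principal 2×2 minors, det = det(Sigma):
  tr = 5 + 4 + 6 = 15,
  c_1 = (5·4 - (2)²) + (5·6 - (2)²) + (4·6 - (0)²) = 16 + 26 + 24 = 66,
  det = 5·(4·6 - (0)²) - (2)·((2)·6 - (0)·(2)) + (2)·((2)·(0) - 4·(2)) = 5·(24) - (2)·(12) + (2)·(-8) = 80.
  So p(λ) = λ³ - 15λ² + 66λ - 80.
Step 2 — look for an integer root (rational root theorem: any rational root is an integer divisor of 80). Testing λ = 2:
  p(2) = 8 - 60 + 132 - 80 = 0  ✓
  Dividing out (λ - 2): p(λ) = (λ - 2)(λ² - 13λ + 40).
Step 3 — remaining eigenvalues from the quadratic λ² - 13λ + 40 = 0:
  Δ = 13² - 4·40 = 169 - 160 = 9,  λ = (13 ± √9)/2 = (13 ± 3)/2 = 8 or 5.
  Sorted: λ_1 = 8,  λ_2 = 5,  λ_3 = 2  (check: sum = 15 = tr ✓).

Step 4 — unit eigenvector for λ_1 = 8: v spans the null space of (Sigma - λ_1 I), whose rows are
  r_1 = (-3, 2, 2),  r_2 = (2, -4, 0),  r_3 = (2, 0, -2).
  v is orthogonal to every row, so take v ∝ r_1 × r_2 = ((2)·(0) - (2)·(-4), (2)·(2) - (-3)·(0), (-3)·(-4) - (2)·(2)) = (8, 4, 8).
  Rescale (divide by 4): u = (2, 1, 2).
  ||u|| = √((2)² + (1)² + (2)²) = √(9) = 3,  v_1 = u/||u|| ≈ (0.6667, 0.3333, 0.6667) (||v_1|| = 1).

λ_1 = 8,  λ_2 = 5,  λ_3 = 2;  v_1 ≈ (0.6667, 0.3333, 0.6667)


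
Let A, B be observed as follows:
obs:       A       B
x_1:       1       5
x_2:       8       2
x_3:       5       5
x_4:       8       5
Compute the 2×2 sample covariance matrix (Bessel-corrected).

Step 1 — column means:
  mean(A) = (1 + 8 + 5 + 8) / 4 = 22/4 = 5.5
  mean(B) = (5 + 2 + 5 + 5) / 4 = 17/4 = 4.25

Step 2 — sample covariance S[i,j] = (1/(n-1)) · Σ_k (x_{k,i} - mean_i) · (x_{k,j} - mean_j), with n-1 = 3.
  S[A,A] = ((-4.5)·(-4.5) + (2.5)·(2.5) + (-0.5)·(-0.5) + (2.5)·(2.5)) / 3 = 33/3 = 11
  S[A,B] = ((-4.5)·(0.75) + (2.5)·(-2.25) + (-0.5)·(0.75) + (2.5)·(0.75)) / 3 = -7.5/3 = -2.5
  S[B,B] = ((0.75)·(0.75) + (-2.25)·(-2.25) + (0.75)·(0.75) + (0.75)·(0.75)) / 3 = 6.75/3 = 2.25

S is symmetric (S[j,i] = S[i,j]). Assembling:

S = [[11, -2.5],
 [-2.5, 2.25]]


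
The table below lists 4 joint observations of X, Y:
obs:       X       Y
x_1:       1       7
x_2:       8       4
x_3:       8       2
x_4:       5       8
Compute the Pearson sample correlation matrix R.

Step 1 — column means:
  mean(X) = (1 + 8 + 8 + 5) / 4 = 22/4 = 5.5
  mean(Y) = (7 + 4 + 2 + 8) / 4 = 21/4 = 5.25

Step 2 — sample variances and covariances s[i,j] = (1/(n-1)) · Σ_k (x_{k,i} - mean_i) · (x_{k,j} - mean_j), with n-1 = 3:
  s[X,X] = ((-4.5)·(-4.5) + (2.5)·(2.5) + (2.5)·(2.5) + (-0.5)·(-0.5)) / 3 = 33/3 = 11
  s[X,Y] = ((-4.5)·(1.75) + (2.5)·(-1.25) + (2.5)·(-3.25) + (-0.5)·(2.75)) / 3 = -20.5/3 = -6.8333
  s[Y,Y] = ((1.75)·(1.75) + (-1.25)·(-1.25) + (-3.25)·(-3.25) + (2.75)·(2.75)) / 3 = 22.75/3 = 7.5833
  Sample standard deviations s_i = √(s[i,i]):
  s(X) = √(11) = 3.3166
  s(Y) = √(7.5833) = 2.7538

Step 3 — r_{ij} = s_{ij} / (s_i · s_j):
  r[X,X] = 1 (diagonal).
  r[X,Y] = -6.8333 / (3.3166 · 2.7538) = -6.8333 / 9.1333 = -0.7482
  r[Y,Y] = 1 (diagonal).

R is symmetric with unit diagonal. Assembling:

R = [[1, -0.7482],
 [-0.7482, 1]]


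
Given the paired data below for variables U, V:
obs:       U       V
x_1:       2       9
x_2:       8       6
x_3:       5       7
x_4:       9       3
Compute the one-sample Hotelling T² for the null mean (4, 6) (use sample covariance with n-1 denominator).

Step 1 — sample mean vector:
  mean(U) = (2 + 8 + 5 + 9) / 4 = 24/4 = 6
  mean(V) = (9 + 6 + 7 + 3) / 4 = 25/4 = 6.25
  x̄ = (6, 6.25),  deviation x̄ - mu_0 = (6, 6.25) - (4, 6) = (2, 0.25).

Step 2 — sample covariance matrix, S[i,j] = (1/(n-1)) · Σ_k (x_{k,i} - mean_i) · (x_{k,j} - mean_j), divisor n-1 = 3:
  S[U,U] = ((-4)·(-4) + (2)·(2) + (-1)·(-1) + (3)·(3)) / 3 = 30/3 = 10
  S[U,V] = ((-4)·(2.75) + (2)·(-0.25) + (-1)·(0.75) + (3)·(-3.25)) / 3 = -22/3 = -7.3333
  S[V,V] = ((2.75)·(2.75) + (-0.25)·(-0.25) + (0.75)·(0.75) + (-3.25)·(-3.25)) / 3 = 18.75/3 = 6.25
  S = [[10, -7.3333],
 [-7.3333, 6.25]].

Step 3 — invert S. det(S) = 10·6.25 - (-7.3333)² = 8.7222.
  S^{-1} = (1/det) · [[d, -b], [-b, a]] = [[0.7166, 0.8408],
 [0.8408, 1.1465]].

Step 4 — quadratic form (x̄ - mu_0)^T · S^{-1} · (x̄ - mu_0):
  S^{-1} · (x̄ - mu_0) = (1.6433, 1.9682),
  (x̄ - mu_0)^T · [...] = (2)·(1.6433) + (0.25)·(1.9682) = 3.7787.

Step 5 — scale by n: T² = 4 · 3.7787 = 15.1146.

T² ≈ 15.1146


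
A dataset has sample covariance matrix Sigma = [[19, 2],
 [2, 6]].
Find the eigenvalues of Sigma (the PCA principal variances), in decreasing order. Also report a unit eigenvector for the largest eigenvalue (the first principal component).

Step 1 — characteristic polynomial of 2×2 Sigma:
  det(Sigma - λI) = λ² - trace · λ + det = 0.
  trace = 19 + 6 = 25, det = 19·6 - (2)² = 110.
Step 2 — discriminant:
  Δ = trace² - 4·det = 625 - 440 = 185.
Step 3 — eigenvalues:
  λ = (trace ± √Δ)/2 = (25 ± 13.6015)/2,
  λ_1 = 19.3007,  λ_2 = 5.6993.

Step 4 — unit eigenvector for λ_1: solve (Sigma - λ_1 I)v = 0. First row:
  (19 - 19.3007)·v_x + (2)·v_y = 0, i.e. (-0.3007)·v_x + (2)·v_y = 0,
  so v ∝ (b, λ_1 - a) = (2, 0.3007) = u.
  ||u|| = √((2)² + (0.3007)²) = √(4.0904) ≈ 2.0225,
  v_1 = u/||u|| ≈ (0.9889, 0.1487) (||v_1|| = 1).

λ_1 = 19.3007,  λ_2 = 5.6993;  v_1 ≈ (0.9889, 0.1487)


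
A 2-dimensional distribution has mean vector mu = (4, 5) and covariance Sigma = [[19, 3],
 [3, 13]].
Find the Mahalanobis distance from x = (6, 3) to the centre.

Step 1 — centre the observation: (x - mu) = (2, -2).

Step 2 — invert Sigma. det(Sigma) = 19·13 - (3)² = 238.
  Sigma^{-1} = (1/det) · [[d, -b], [-b, a]] = [[0.0546, -0.0126],
 [-0.0126, 0.0798]].

Step 3 — form the quadratic (x - mu)^T · Sigma^{-1} · (x - mu):
  Sigma^{-1} · (x - mu) = (0.1345, -0.1849).
  (x - mu)^T · [Sigma^{-1} · (x - mu)] = (2)·(0.1345) + (-2)·(-0.1849) = 0.6387.

Step 4 — take square root: d = √(0.6387) ≈ 0.7992.

d(x, mu) = √(0.6387) ≈ 0.7992


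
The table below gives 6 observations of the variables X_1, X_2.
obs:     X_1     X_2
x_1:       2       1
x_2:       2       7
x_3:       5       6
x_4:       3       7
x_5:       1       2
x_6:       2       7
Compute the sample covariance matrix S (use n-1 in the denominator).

Step 1 — column means:
  mean(X_1) = (2 + 2 + 5 + 3 + 1 + 2) / 6 = 15/6 = 2.5
  mean(X_2) = (1 + 7 + 6 + 7 + 2 + 7) / 6 = 30/6 = 5

Step 2 — sample covariance S[i,j] = (1/(n-1)) · Σ_k (x_{k,i} - mean_i) · (x_{k,j} - mean_j), with n-1 = 5.
  S[X_1,X_1] = ((-0.5)·(-0.5) + (-0.5)·(-0.5) + (2.5)·(2.5) + (0.5)·(0.5) + (-1.5)·(-1.5) + (-0.5)·(-0.5)) / 5 = 9.5/5 = 1.9
  S[X_1,X_2] = ((-0.5)·(-4) + (-0.5)·(2) + (2.5)·(1) + (0.5)·(2) + (-1.5)·(-3) + (-0.5)·(2)) / 5 = 8/5 = 1.6
  S[X_2,X_2] = ((-4)·(-4) + (2)·(2) + (1)·(1) + (2)·(2) + (-3)·(-3) + (2)·(2)) / 5 = 38/5 = 7.6

S is symmetric (S[j,i] = S[i,j]). Assembling:

S = [[1.9, 1.6],
 [1.6, 7.6]]


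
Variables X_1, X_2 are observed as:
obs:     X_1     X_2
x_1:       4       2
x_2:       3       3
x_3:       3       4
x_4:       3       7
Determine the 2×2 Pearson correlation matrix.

Step 1 — column means:
  mean(X_1) = (4 + 3 + 3 + 3) / 4 = 13/4 = 3.25
  mean(X_2) = (2 + 3 + 4 + 7) / 4 = 16/4 = 4

Step 2 — sample variances and covariances s[i,j] = (1/(n-1)) · Σ_k (x_{k,i} - mean_i) · (x_{k,j} - mean_j), with n-1 = 3:
  s[X_1,X_1] = ((0.75)·(0.75) + (-0.25)·(-0.25) + (-0.25)·(-0.25) + (-0.25)·(-0.25)) / 3 = 0.75/3 = 0.25
  s[X_1,X_2] = ((0.75)·(-2) + (-0.25)·(-1) + (-0.25)·(0) + (-0.25)·(3)) / 3 = -2/3 = -0.6667
  s[X_2,X_2] = ((-2)·(-2) + (-1)·(-1) + (0)·(0) + (3)·(3)) / 3 = 14/3 = 4.6667
  Sample standard deviations s_i = √(s[i,i]):
  s(X_1) = √(0.25) = 0.5
  s(X_2) = √(4.6667) = 2.1602

Step 3 — r_{ij} = s_{ij} / (s_i · s_j):
  r[X_1,X_1] = 1 (diagonal).
  r[X_1,X_2] = -0.6667 / (0.5 · 2.1602) = -0.6667 / 1.0801 = -0.6172
  r[X_2,X_2] = 1 (diagonal).

R is symmetric with unit diagonal. Assembling:

R = [[1, -0.6172],
 [-0.6172, 1]]


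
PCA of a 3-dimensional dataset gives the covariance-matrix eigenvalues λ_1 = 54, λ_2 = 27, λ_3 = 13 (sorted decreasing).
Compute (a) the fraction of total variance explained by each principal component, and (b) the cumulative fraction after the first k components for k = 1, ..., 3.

Step 1 — total variance = trace(Sigma) = Σ λ_i = 54 + 27 + 13 = 94.

Step 2 — fraction explained by component i = λ_i / Σ λ:
  PC1: 54/94 = 0.5745
  PC2: 27/94 = 0.2872
  PC3: 13/94 = 0.1383

Step 3 — cumulative fraction after k components = (λ_1 + ... + λ_k) / Σ λ:
  k = 1: 54/94 = 0.5745
  k = 2: (54 + 27)/94 = 81/94 = 0.8617
  k = 3: (54 + 27 + 13)/94 = 94/94 = 1

Summary (fraction, with percent):

explained: PC1 0.5745 (57.45%), PC2 0.2872 (28.72%), PC3 0.1383 (13.83%);  cumulative: 0.5745, 0.8617, 1


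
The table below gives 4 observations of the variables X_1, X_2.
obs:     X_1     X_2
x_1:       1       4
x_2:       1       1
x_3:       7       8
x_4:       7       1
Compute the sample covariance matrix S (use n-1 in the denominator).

Step 1 — column means:
  mean(X_1) = (1 + 1 + 7 + 7) / 4 = 16/4 = 4
  mean(X_2) = (4 + 1 + 8 + 1) / 4 = 14/4 = 3.5

Step 2 — sample covariance S[i,j] = (1/(n-1)) · Σ_k (x_{k,i} - mean_i) · (x_{k,j} - mean_j), with n-1 = 3.
  S[X_1,X_1] = ((-3)·(-3) + (-3)·(-3) + (3)·(3) + (3)·(3)) / 3 = 36/3 = 12
  S[X_1,X_2] = ((-3)·(0.5) + (-3)·(-2.5) + (3)·(4.5) + (3)·(-2.5)) / 3 = 12/3 = 4
  S[X_2,X_2] = ((0.5)·(0.5) + (-2.5)·(-2.5) + (4.5)·(4.5) + (-2.5)·(-2.5)) / 3 = 33/3 = 11

S is symmetric (S[j,i] = S[i,j]). Assembling:

S = [[12, 4],
 [4, 11]]


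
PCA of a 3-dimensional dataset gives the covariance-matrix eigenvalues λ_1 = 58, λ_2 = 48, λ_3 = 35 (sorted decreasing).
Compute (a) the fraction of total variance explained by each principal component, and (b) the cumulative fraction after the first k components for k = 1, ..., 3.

Step 1 — total variance = trace(Sigma) = Σ λ_i = 58 + 48 + 35 = 141.

Step 2 — fraction explained by component i = λ_i / Σ λ:
  PC1: 58/141 = 0.4113
  PC2: 48/141 = 0.3404
  PC3: 35/141 = 0.2482

Step 3 — cumulative fraction after k components = (λ_1 + ... + λ_k) / Σ λ:
  k = 1: 58/141 = 0.4113
  k = 2: (58 + 48)/141 = 106/141 = 0.7518
  k = 3: (58 + 48 + 35)/141 = 141/141 = 1

Summary (fraction, with percent):

explained: PC1 0.4113 (41.13%), PC2 0.3404 (34.04%), PC3 0.2482 (24.82%);  cumulative: 0.4113, 0.7518, 1


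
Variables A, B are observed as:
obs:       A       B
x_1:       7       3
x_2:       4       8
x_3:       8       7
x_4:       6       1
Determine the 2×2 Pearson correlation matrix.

Step 1 — column means:
  mean(A) = (7 + 4 + 8 + 6) / 4 = 25/4 = 6.25
  mean(B) = (3 + 8 + 7 + 1) / 4 = 19/4 = 4.75

Step 2 — sample variances and covariances s[i,j] = (1/(n-1)) · Σ_k (x_{k,i} - mean_i) · (x_{k,j} - mean_j), with n-1 = 3:
  s[A,A] = ((0.75)·(0.75) + (-2.25)·(-2.25) + (1.75)·(1.75) + (-0.25)·(-0.25)) / 3 = 8.75/3 = 2.9167
  s[A,B] = ((0.75)·(-1.75) + (-2.25)·(3.25) + (1.75)·(2.25) + (-0.25)·(-3.75)) / 3 = -3.75/3 = -1.25
  s[B,B] = ((-1.75)·(-1.75) + (3.25)·(3.25) + (2.25)·(2.25) + (-3.75)·(-3.75)) / 3 = 32.75/3 = 10.9167
  Sample standard deviations s_i = √(s[i,i]):
  s(A) = √(2.9167) = 1.7078
  s(B) = √(10.9167) = 3.304

Step 3 — r_{ij} = s_{ij} / (s_i · s_j):
  r[A,A] = 1 (diagonal).
  r[A,B] = -1.25 / (1.7078 · 3.304) = -1.25 / 5.6427 = -0.2215
  r[B,B] = 1 (diagonal).

R is symmetric with unit diagonal. Assembling:

R = [[1, -0.2215],
 [-0.2215, 1]]


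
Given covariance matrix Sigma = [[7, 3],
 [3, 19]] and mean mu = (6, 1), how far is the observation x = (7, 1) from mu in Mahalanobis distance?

Step 1 — centre the observation: (x - mu) = (1, 0).

Step 2 — invert Sigma. det(Sigma) = 7·19 - (3)² = 124.
  Sigma^{-1} = (1/det) · [[d, -b], [-b, a]] = [[0.1532, -0.0242],
 [-0.0242, 0.0565]].

Step 3 — form the quadratic (x - mu)^T · Sigma^{-1} · (x - mu):
  Sigma^{-1} · (x - mu) = (0.1532, -0.0242).
  (x - mu)^T · [Sigma^{-1} · (x - mu)] = (1)·(0.1532) + (0)·(-0.0242) = 0.1532.

Step 4 — take square root: d = √(0.1532) ≈ 0.3914.

d(x, mu) = √(0.1532) ≈ 0.3914


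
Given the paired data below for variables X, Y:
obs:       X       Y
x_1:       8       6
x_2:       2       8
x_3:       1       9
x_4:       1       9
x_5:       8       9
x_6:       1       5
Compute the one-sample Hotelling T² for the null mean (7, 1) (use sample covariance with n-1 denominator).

Step 1 — sample mean vector:
  mean(X) = (8 + 2 + 1 + 1 + 8 + 1) / 6 = 21/6 = 3.5
  mean(Y) = (6 + 8 + 9 + 9 + 9 + 5) / 6 = 46/6 = 7.6667
  x̄ = (3.5, 7.6667),  deviation x̄ - mu_0 = (3.5, 7.6667) - (7, 1) = (-3.5, 6.6667).

Step 2 — sample covariance matrix, S[i,j] = (1/(n-1)) · Σ_k (x_{k,i} - mean_i) · (x_{k,j} - mean_j), divisor n-1 = 5:
  S[X,X] = ((4.5)·(4.5) + (-1.5)·(-1.5) + (-2.5)·(-2.5) + (-2.5)·(-2.5) + (4.5)·(4.5) + (-2.5)·(-2.5)) / 5 = 61.5/5 = 12.3
  S[X,Y] = ((4.5)·(-1.6667) + (-1.5)·(0.3333) + (-2.5)·(1.3333) + (-2.5)·(1.3333) + (4.5)·(1.3333) + (-2.5)·(-2.6667)) / 5 = -2/5 = -0.4
  S[Y,Y] = ((-1.6667)·(-1.6667) + (0.3333)·(0.3333) + (1.3333)·(1.3333) + (1.3333)·(1.3333) + (1.3333)·(1.3333) + (-2.6667)·(-2.6667)) / 5 = 15.3333/5 = 3.0667
  S = [[12.3, -0.4],
 [-0.4, 3.0667]].

Step 3 — invert S. det(S) = 12.3·3.0667 - (-0.4)² = 37.56.
  S^{-1} = (1/det) · [[d, -b], [-b, a]] = [[0.0816, 0.0106],
 [0.0106, 0.3275]].

Step 4 — quadratic form (x̄ - mu_0)^T · S^{-1} · (x̄ - mu_0):
  S^{-1} · (x̄ - mu_0) = (-0.2148, 2.1459),
  (x̄ - mu_0)^T · [...] = (-3.5)·(-0.2148) + (6.6667)·(2.1459) = 15.0577.

Step 5 — scale by n: T² = 6 · 15.0577 = 90.3461.

T² ≈ 90.3461


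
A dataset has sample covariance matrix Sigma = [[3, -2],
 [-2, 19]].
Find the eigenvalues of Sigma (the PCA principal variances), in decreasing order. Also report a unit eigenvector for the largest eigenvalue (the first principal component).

Step 1 — characteristic polynomial of 2×2 Sigma:
  det(Sigma - λI) = λ² - trace · λ + det = 0.
  trace = 3 + 19 = 22, det = 3·19 - (-2)² = 53.
Step 2 — discriminant:
  Δ = trace² - 4·det = 484 - 212 = 272.
Step 3 — eigenvalues:
  λ = (trace ± √Δ)/2 = (22 ± 16.4924)/2,
  λ_1 = 19.2462,  λ_2 = 2.7538.

Step 4 — unit eigenvector for λ_1: solve (Sigma - λ_1 I)v = 0. First row:
  (3 - 19.2462)·v_x + (-2)·v_y = 0, i.e. (-16.2462)·v_x + (-2)·v_y = 0,
  so v ∝ (b, λ_1 - a) = (-2, 16.2462); multiply by -1 so the first entry is positive: u = (2, -16.2462).
  ||u|| = √((2)² + (-16.2462)²) = √(267.9394) ≈ 16.3689,
  v_1 = u/||u|| ≈ (0.1222, -0.9925) (||v_1|| = 1).

λ_1 = 19.2462,  λ_2 = 2.7538;  v_1 ≈ (0.1222, -0.9925)


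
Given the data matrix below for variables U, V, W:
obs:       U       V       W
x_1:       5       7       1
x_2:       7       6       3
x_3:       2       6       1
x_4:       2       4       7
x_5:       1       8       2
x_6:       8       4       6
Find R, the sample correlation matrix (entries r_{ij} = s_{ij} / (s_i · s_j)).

Step 1 — column means:
  mean(U) = (5 + 7 + 2 + 2 + 1 + 8) / 6 = 25/6 = 4.1667
  mean(V) = (7 + 6 + 6 + 4 + 8 + 4) / 6 = 35/6 = 5.8333
  mean(W) = (1 + 3 + 1 + 7 + 2 + 6) / 6 = 20/6 = 3.3333

Step 2 — sample variances and covariances s[i,j] = (1/(n-1)) · Σ_k (x_{k,i} - mean_i) · (x_{k,j} - mean_j), with n-1 = 5:
  s[U,U] = ((0.8333)·(0.8333) + (2.8333)·(2.8333) + (-2.1667)·(-2.1667) + (-2.1667)·(-2.1667) + (-3.1667)·(-3.1667) + (3.8333)·(3.8333)) / 5 = 42.8333/5 = 8.5667
  s[U,V] = ((0.8333)·(1.1667) + (2.8333)·(0.1667) + (-2.1667)·(0.1667) + (-2.1667)·(-1.8333) + (-3.1667)·(2.1667) + (3.8333)·(-1.8333)) / 5 = -8.8333/5 = -1.7667
  s[U,W] = ((0.8333)·(-2.3333) + (2.8333)·(-0.3333) + (-2.1667)·(-2.3333) + (-2.1667)·(3.6667) + (-3.1667)·(-1.3333) + (3.8333)·(2.6667)) / 5 = 8.6667/5 = 1.7333
  s[V,V] = ((1.1667)·(1.1667) + (0.1667)·(0.1667) + (0.1667)·(0.1667) + (-1.8333)·(-1.8333) + (2.1667)·(2.1667) + (-1.8333)·(-1.8333)) / 5 = 12.8333/5 = 2.5667
  s[V,W] = ((1.1667)·(-2.3333) + (0.1667)·(-0.3333) + (0.1667)·(-2.3333) + (-1.8333)·(3.6667) + (2.1667)·(-1.3333) + (-1.8333)·(2.6667)) / 5 = -17.6667/5 = -3.5333
  s[W,W] = ((-2.3333)·(-2.3333) + (-0.3333)·(-0.3333) + (-2.3333)·(-2.3333) + (3.6667)·(3.6667) + (-1.3333)·(-1.3333) + (2.6667)·(2.6667)) / 5 = 33.3333/5 = 6.6667
  Sample standard deviations s_i = √(s[i,i]):
  s(U) = √(8.5667) = 2.9269
  s(V) = √(2.5667) = 1.6021
  s(W) = √(6.6667) = 2.582

Step 3 — r_{ij} = s_{ij} / (s_i · s_j):
  r[U,U] = 1 (diagonal).
  r[U,V] = -1.7667 / (2.9269 · 1.6021) = -1.7667 / 4.6891 = -0.3768
  r[U,W] = 1.7333 / (2.9269 · 2.582) = 1.7333 / 7.5572 = 0.2294
  r[V,V] = 1 (diagonal).
  r[V,W] = -3.5333 / (1.6021 · 2.582) = -3.5333 / 4.1366 = -0.8542
  r[W,W] = 1 (diagonal).

R is symmetric with unit diagonal. Assembling:

R = [[1, -0.3768, 0.2294],
 [-0.3768, 1, -0.8542],
 [0.2294, -0.8542, 1]]


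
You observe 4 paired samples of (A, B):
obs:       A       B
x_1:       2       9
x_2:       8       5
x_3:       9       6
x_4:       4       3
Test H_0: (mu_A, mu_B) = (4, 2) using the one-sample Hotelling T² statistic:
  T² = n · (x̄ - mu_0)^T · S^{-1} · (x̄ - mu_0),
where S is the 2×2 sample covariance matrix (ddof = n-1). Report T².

Step 1 — sample mean vector:
  mean(A) = (2 + 8 + 9 + 4) / 4 = 23/4 = 5.75
  mean(B) = (9 + 5 + 6 + 3) / 4 = 23/4 = 5.75
  x̄ = (5.75, 5.75),  deviation x̄ - mu_0 = (5.75, 5.75) - (4, 2) = (1.75, 3.75).

Step 2 — sample covariance matrix, S[i,j] = (1/(n-1)) · Σ_k (x_{k,i} - mean_i) · (x_{k,j} - mean_j), divisor n-1 = 3:
  S[A,A] = ((-3.75)·(-3.75) + (2.25)·(2.25) + (3.25)·(3.25) + (-1.75)·(-1.75)) / 3 = 32.75/3 = 10.9167
  S[A,B] = ((-3.75)·(3.25) + (2.25)·(-0.75) + (3.25)·(0.25) + (-1.75)·(-2.75)) / 3 = -8.25/3 = -2.75
  S[B,B] = ((3.25)·(3.25) + (-0.75)·(-0.75) + (0.25)·(0.25) + (-2.75)·(-2.75)) / 3 = 18.75/3 = 6.25
  S = [[10.9167, -2.75],
 [-2.75, 6.25]].

Step 3 — invert S. det(S) = 10.9167·6.25 - (-2.75)² = 60.6667.
  S^{-1} = (1/det) · [[d, -b], [-b, a]] = [[0.103, 0.0453],
 [0.0453, 0.1799]].

Step 4 — quadratic form (x̄ - mu_0)^T · S^{-1} · (x̄ - mu_0):
  S^{-1} · (x̄ - mu_0) = (0.3503, 0.7541),
  (x̄ - mu_0)^T · [...] = (1.75)·(0.3503) + (3.75)·(0.7541) = 3.4409.

Step 5 — scale by n: T² = 4 · 3.4409 = 13.7637.

T² ≈ 13.7637


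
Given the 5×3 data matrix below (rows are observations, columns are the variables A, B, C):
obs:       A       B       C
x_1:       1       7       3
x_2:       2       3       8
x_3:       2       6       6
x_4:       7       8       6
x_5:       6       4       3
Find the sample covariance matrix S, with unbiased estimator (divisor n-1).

Step 1 — column means:
  mean(A) = (1 + 2 + 2 + 7 + 6) / 5 = 18/5 = 3.6
  mean(B) = (7 + 3 + 6 + 8 + 4) / 5 = 28/5 = 5.6
  mean(C) = (3 + 8 + 6 + 6 + 3) / 5 = 26/5 = 5.2

Step 2 — sample covariance S[i,j] = (1/(n-1)) · Σ_k (x_{k,i} - mean_i) · (x_{k,j} - mean_j), with n-1 = 4.
  S[A,A] = ((-2.6)·(-2.6) + (-1.6)·(-1.6) + (-1.6)·(-1.6) + (3.4)·(3.4) + (2.4)·(2.4)) / 4 = 29.2/4 = 7.3
  S[A,B] = ((-2.6)·(1.4) + (-1.6)·(-2.6) + (-1.6)·(0.4) + (3.4)·(2.4) + (2.4)·(-1.6)) / 4 = 4.2/4 = 1.05
  S[A,C] = ((-2.6)·(-2.2) + (-1.6)·(2.8) + (-1.6)·(0.8) + (3.4)·(0.8) + (2.4)·(-2.2)) / 4 = -2.6/4 = -0.65
  S[B,B] = ((1.4)·(1.4) + (-2.6)·(-2.6) + (0.4)·(0.4) + (2.4)·(2.4) + (-1.6)·(-1.6)) / 4 = 17.2/4 = 4.3
  S[B,C] = ((1.4)·(-2.2) + (-2.6)·(2.8) + (0.4)·(0.8) + (2.4)·(0.8) + (-1.6)·(-2.2)) / 4 = -4.6/4 = -1.15
  S[C,C] = ((-2.2)·(-2.2) + (2.8)·(2.8) + (0.8)·(0.8) + (0.8)·(0.8) + (-2.2)·(-2.2)) / 4 = 18.8/4 = 4.7

S is symmetric (S[j,i] = S[i,j]). Assembling:

S = [[7.3, 1.05, -0.65],
 [1.05, 4.3, -1.15],
 [-0.65, -1.15, 4.7]]


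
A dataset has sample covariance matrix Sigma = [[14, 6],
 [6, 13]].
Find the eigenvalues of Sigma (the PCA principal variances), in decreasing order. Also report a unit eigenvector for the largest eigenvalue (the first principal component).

Step 1 — characteristic polynomial of 2×2 Sigma:
  det(Sigma - λI) = λ² - trace · λ + det = 0.
  trace = 14 + 13 = 27, det = 14·13 - (6)² = 146.
Step 2 — discriminant:
  Δ = trace² - 4·det = 729 - 584 = 145.
Step 3 — eigenvalues:
  λ = (trace ± √Δ)/2 = (27 ± 12.0416)/2,
  λ_1 = 19.5208,  λ_2 = 7.4792.

Step 4 — unit eigenvector for λ_1: solve (Sigma - λ_1 I)v = 0. First row:
  (14 - 19.5208)·v_x + (6)·v_y = 0, i.e. (-5.5208)·v_x + (6)·v_y = 0,
  so v ∝ (b, λ_1 - a) = (6, 5.5208) = u.
  ||u|| = √((6)² + (5.5208)²) = √(66.4792) ≈ 8.1535,
  v_1 = u/||u|| ≈ (0.7359, 0.6771) (||v_1|| = 1).

λ_1 = 19.5208,  λ_2 = 7.4792;  v_1 ≈ (0.7359, 0.6771)
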